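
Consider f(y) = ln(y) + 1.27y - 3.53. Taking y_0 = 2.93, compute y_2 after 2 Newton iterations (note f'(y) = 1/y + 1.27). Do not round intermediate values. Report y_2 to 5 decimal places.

2.16960

y_0 = 2.930000: f = 1.266102, f' = 1.611297 → y_1 = 2.930000 - (1.266102)/(1.611297) = 2.144234
y_1 = 2.144234: f = -0.044041, f' = 1.736367 → y_2 = 2.144234 - (-0.044041)/(1.736367) = 2.169598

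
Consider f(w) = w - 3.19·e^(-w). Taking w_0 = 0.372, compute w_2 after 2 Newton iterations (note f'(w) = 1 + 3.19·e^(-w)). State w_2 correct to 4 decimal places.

w_0 = 0.372000: f = -1.827040, f' = 3.199040 → w_1 = 0.372000 - (-1.827040)/(3.199040) = 0.943121
w_1 = 0.943121: f = -0.299098, f' = 2.242219 → w_2 = 0.943121 - (-0.299098)/(2.242219) = 1.076515

1.0765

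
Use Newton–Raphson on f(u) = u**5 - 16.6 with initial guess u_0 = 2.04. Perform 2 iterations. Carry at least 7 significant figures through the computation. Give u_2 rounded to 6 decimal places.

f'(u) = 5u**4
u_0 = 2.040000: f = 18.730586, f' = 86.594573 → u_1 = 2.040000 - (18.730586)/(86.594573) = 1.823698
u_1 = 1.823698: f = 3.572723, f' = 55.307193 → u_2 = 1.823698 - (3.572723)/(55.307193) = 1.759100

1.759100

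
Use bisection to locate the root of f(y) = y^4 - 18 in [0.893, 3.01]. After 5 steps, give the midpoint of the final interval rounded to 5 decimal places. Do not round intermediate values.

2.05073

f(0.893000) = -17.364075, f(3.010000) = 64.085412 (opposite signs)
step 1: m = 1.951500, f(m) = -3.496453 < 0 → root in [1.951500, 3.010000]
step 2: m = 2.480750, f(m) = 19.873200 > 0 → root in [1.951500, 2.480750]
step 3: m = 2.216125, f(m) = 6.119984 > 0 → root in [1.951500, 2.216125]
step 4: m = 2.083812, f(m) = 0.855348 > 0 → root in [1.951500, 2.083812]
step 5: m = 2.017656, f(m) = -1.427474 < 0 → root in [2.017656, 2.083812]
Midpoint of [2.017656, 2.083812] = 2.050734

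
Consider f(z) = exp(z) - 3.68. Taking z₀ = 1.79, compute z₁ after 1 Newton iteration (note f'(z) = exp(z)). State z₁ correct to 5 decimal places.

z_0 = 1.790000: f = 2.309452, f' = 5.989452 → z_1 = 1.790000 - (2.309452)/(5.989452) = 1.404413

1.40441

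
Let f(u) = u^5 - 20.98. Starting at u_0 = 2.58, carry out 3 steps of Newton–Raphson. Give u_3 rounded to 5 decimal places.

f'(u) = 5u^4
u_0 = 2.580000: f = 93.333765, f' = 221.538305 → u_1 = 2.580000 - (93.333765)/(221.538305) = 2.158701
u_1 = 2.158701: f = 25.897336, f' = 108.577626 → u_2 = 2.158701 - (25.897336)/(108.577626) = 1.920187
u_2 = 1.920187: f = 5.124633, f' = 67.974197 → u_3 = 1.920187 - (5.124633)/(67.974197) = 1.844796

1.84480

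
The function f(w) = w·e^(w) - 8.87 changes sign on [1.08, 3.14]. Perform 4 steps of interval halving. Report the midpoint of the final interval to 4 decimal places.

1.6594

f(1.080000) = -5.689746, f(3.140000) = 63.676142 (opposite signs)
step 1: m = 2.110000, f(m) = 8.533789 > 0 → root in [1.080000, 2.110000]
step 2: m = 1.595000, f(m) = -1.009315 < 0 → root in [1.595000, 2.110000]
step 3: m = 1.852500, f(m) = 2.941056 > 0 → root in [1.595000, 1.852500]
step 4: m = 1.723750, f(m) = 0.792497 > 0 → root in [1.595000, 1.723750]
Midpoint of [1.595000, 1.723750] = 1.659375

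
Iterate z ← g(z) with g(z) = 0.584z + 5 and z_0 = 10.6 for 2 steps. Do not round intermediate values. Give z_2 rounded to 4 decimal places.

11.5352

z_1 = g(10.600000) = 11.190400
z_2 = g(11.190400) = 11.535194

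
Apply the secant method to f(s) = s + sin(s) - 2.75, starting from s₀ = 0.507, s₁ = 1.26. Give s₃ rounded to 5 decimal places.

1.73038

f(s_0) = -1.757443, f(s_1) = -0.537910
s_2 = 1.260000 - (-0.537910)·(1.260000 - 0.507000)/(-0.537910 - (-1.757443)) = 1.592132; f(s_2) = -0.158096
s_3 = 1.592132 - (-0.158096)·(1.592132 - 1.260000)/(-0.158096 - (-0.537910)) = 1.730380; f(s_3) = -0.032326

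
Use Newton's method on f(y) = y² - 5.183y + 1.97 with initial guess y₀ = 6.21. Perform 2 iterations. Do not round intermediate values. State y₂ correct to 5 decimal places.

f'(y) = 2y - 5.183
y_0 = 6.210000: f = 8.347670, f' = 7.237000 → y_1 = 6.210000 - (8.347670)/(7.237000) = 5.056529
y_1 = 5.056529: f = 1.330495, f' = 4.930058 → y_2 = 5.056529 - (1.330495)/(4.930058) = 4.786655

4.78665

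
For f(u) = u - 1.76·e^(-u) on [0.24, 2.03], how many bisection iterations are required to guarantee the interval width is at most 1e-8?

28

Initial width b − a = 2.03 − 0.24 = 1.790000.
After n steps the width is (b−a)/2^n; need (b−a)/2^n ≤ 1e-8.
So n ≥ log₂(1.790000/1e-8) = log₂(179000000.0000) ≈ 27.4154.
Hence n = 28.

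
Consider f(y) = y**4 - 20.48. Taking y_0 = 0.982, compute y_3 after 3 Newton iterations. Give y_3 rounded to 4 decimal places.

3.5237

f'(y) = 4y**3
y_0 = 0.982000: f = -19.550079, f' = 3.787865 → y_1 = 0.982000 - (-19.550079)/(3.787865) = 6.143240
y_1 = 6.143240: f = 1403.782276, f' = 927.368777 → y_2 = 6.143240 - (1403.782276)/(927.368777) = 4.629514
y_2 = 4.629514: f = 438.867804, f' = 396.886406 → y_3 = 4.629514 - (438.867804)/(396.886406) = 3.523737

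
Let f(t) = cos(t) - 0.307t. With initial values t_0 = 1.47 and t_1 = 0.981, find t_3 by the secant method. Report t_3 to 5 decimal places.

1.19544

f(t_0) = -0.350664, f(t_1) = 0.255025
t_2 = 0.981000 - (0.255025)·(0.981000 - 1.470000)/(0.255025 - (-0.350664)) = 1.186893; f(t_2) = 0.010166
t_3 = 1.186893 - (0.010166)·(1.186893 - 0.981000)/(0.010166 - (0.255025)) = 1.195442; f(t_3) = -0.000398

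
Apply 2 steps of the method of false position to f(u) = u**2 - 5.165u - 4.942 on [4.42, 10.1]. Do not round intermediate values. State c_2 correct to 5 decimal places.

5.71306

False-position update: c = (a·f(b) − b·f(a))/(f(b) − f(a)); replace the endpoint whose sign matches f(c).
f(4.420000) = -8.234900, f(10.100000) = 44.901500
step 1: c = 5.300267, f(c) = -4.225047 < 0 → new bracket [5.300267, 10.100000]
step 2: c = 5.713060, f(c) = -1.810898 < 0 → new bracket [5.713060, 10.100000]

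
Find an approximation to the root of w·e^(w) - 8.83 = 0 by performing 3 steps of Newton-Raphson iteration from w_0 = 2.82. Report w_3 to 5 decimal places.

f'(w) = (w + 1)·e^(w)
w_0 = 2.820000: f = 38.480719, f' = 64.087570 → w_1 = 2.820000 - (38.480719)/(64.087570) = 2.219560
w_1 = 2.219560: f = 11.597243, f' = 29.630527 → w_2 = 2.219560 - (11.597243)/(29.630527) = 1.828165
w_2 = 1.828165: f = 2.545684, f' = 17.598143 → w_3 = 1.828165 - (2.545684)/(17.598143) = 1.683509

1.68351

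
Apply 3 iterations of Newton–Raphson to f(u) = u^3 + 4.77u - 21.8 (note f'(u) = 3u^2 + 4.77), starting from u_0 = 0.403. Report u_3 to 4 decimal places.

2.3625

Newton update: u ← u − f(u)/f'(u).
u_0 = 0.403000: f = -19.812239, f' = 5.257227 → u_1 = 0.403000 - (-19.812239)/(5.257227) = 4.171572
u_1 = 4.171572: f = 70.692156, f' = 56.976042 → u_2 = 4.171572 - (70.692156)/(56.976042) = 2.930837
u_2 = 2.930837: f = 17.355424, f' = 30.539423 → u_3 = 2.930837 - (17.355424)/(30.539423) = 2.362542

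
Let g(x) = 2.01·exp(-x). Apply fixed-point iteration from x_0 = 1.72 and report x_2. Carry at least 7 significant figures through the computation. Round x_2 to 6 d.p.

1.402437

x_1 = g(1.720000) = 0.359923
x_2 = g(0.359923) = 1.402437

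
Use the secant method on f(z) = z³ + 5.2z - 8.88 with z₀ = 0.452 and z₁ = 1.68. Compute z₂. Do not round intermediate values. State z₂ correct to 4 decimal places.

1.1684

f(z_0) = -6.437255, f(z_1) = 4.597632
z_2 = 1.680000 - (4.597632)·(1.680000 - 0.452000)/(4.597632 - (-6.437255)) = 1.168360; f(z_2) = -1.209643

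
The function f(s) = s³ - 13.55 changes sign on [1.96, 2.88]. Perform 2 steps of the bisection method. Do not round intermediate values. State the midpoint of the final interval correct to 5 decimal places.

f(1.960000) = -6.020464, f(2.880000) = 10.337872 (opposite signs)
step 1: m = 2.420000, f(m) = 0.622488 > 0 → root in [1.960000, 2.420000]
step 2: m = 2.190000, f(m) = -3.046541 < 0 → root in [2.190000, 2.420000]
Midpoint of [2.190000, 2.420000] = 2.305000

2.30500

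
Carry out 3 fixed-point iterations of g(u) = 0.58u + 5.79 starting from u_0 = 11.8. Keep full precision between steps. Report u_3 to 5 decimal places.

u_1 = g(11.800000) = 12.634000
u_2 = g(12.634000) = 13.117720
u_3 = g(13.117720) = 13.398278

13.39828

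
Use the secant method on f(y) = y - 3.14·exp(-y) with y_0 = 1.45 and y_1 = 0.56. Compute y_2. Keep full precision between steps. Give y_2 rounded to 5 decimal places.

Secant update: y_(k+1) = y_k − f(y_k)·(y_k − y_(k-1))/(f(y_k) − f(y_(k-1))).
f(y_0) = 0.713449, f(y_1) = -1.233596
y_2 = 0.560000 - (-1.233596)·(0.560000 - 1.450000)/(-1.233596 - (0.713449)) = 1.123880; f(y_2) = 0.103330

1.12388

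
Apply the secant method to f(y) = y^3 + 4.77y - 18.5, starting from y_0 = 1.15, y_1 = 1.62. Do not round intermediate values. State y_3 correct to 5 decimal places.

f(y_0) = -11.493625, f(y_1) = -6.521072
y_2 = 1.620000 - (-6.521072)·(1.620000 - 1.150000)/(-6.521072 - (-11.493625)) = 2.236364; f(y_2) = 3.352242
y_3 = 2.236364 - (3.352242)·(2.236364 - 1.620000)/(3.352242 - (-6.521072)) = 2.027093; f(y_3) = -0.501229

2.02709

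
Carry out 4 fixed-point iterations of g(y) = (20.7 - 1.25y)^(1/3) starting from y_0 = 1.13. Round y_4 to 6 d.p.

2.594114

y_1 = g(1.130000) = 2.681793
y_2 = g(2.681793) = 2.588696
y_3 = g(2.588696) = 2.594472
y_4 = g(2.594472) = 2.594114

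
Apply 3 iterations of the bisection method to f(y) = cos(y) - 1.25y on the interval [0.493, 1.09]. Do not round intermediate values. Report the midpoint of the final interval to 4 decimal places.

f(0.493000) = 0.264667, f(1.090000) = -0.900015 (opposite signs)
step 1: m = 0.791500, f(m) = -0.286596 < 0 → root in [0.493000, 0.791500]
step 2: m = 0.642250, f(m) = -0.002062 < 0 → root in [0.493000, 0.642250]
step 3: m = 0.567625, f(m) = 0.133649 > 0 → root in [0.567625, 0.642250]
Midpoint of [0.567625, 0.642250] = 0.604938

0.6049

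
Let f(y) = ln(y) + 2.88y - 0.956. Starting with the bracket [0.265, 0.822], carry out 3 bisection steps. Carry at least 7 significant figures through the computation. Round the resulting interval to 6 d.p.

[0.543500, 0.613125]

f(0.265000) = -1.520825, f(0.822000) = 1.215345 (opposite signs)
step 1: m = 0.543500, f(m) = -0.000446 < 0 → root in [0.543500, 0.822000]
step 2: m = 0.682750, f(m) = 0.628693 > 0 → root in [0.543500, 0.682750]
step 3: m = 0.613125, f(m) = 0.320614 > 0 → root in [0.543500, 0.613125]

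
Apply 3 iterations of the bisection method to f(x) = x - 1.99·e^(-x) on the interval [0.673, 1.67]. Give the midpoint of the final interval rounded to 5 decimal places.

f(0.673000) = -0.342250, f(1.670000) = 1.295388 (opposite signs)
step 1: m = 1.171500, f(m) = 0.554796 > 0 → root in [0.673000, 1.171500]
step 2: m = 0.922250, f(m) = 0.130979 > 0 → root in [0.673000, 0.922250]
step 3: m = 0.797625, f(m) = -0.098666 < 0 → root in [0.797625, 0.922250]
Midpoint of [0.797625, 0.922250] = 0.859938

0.85994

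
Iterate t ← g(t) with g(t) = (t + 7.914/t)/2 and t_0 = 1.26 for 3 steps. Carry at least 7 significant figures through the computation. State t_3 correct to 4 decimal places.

2.8157

t_1 = g(1.260000) = 3.770476
t_2 = g(3.770476) = 2.934708
t_3 = g(2.934708) = 2.815699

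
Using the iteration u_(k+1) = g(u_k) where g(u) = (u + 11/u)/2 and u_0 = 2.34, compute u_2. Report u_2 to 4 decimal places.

u_1 = g(2.340000) = 3.520427
u_2 = g(3.520427) = 3.322524

3.3225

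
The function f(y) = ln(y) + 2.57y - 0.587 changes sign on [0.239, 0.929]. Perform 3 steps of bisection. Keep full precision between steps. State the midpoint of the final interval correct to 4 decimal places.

0.5409

f(0.239000) = -1.404062, f(0.929000) = 1.726883 (opposite signs)
step 1: m = 0.584000, f(m) = 0.376026 > 0 → root in [0.239000, 0.584000]
step 2: m = 0.411500, f(m) = -0.417391 < 0 → root in [0.411500, 0.584000]
step 3: m = 0.497750, f(m) = -0.005440 < 0 → root in [0.497750, 0.584000]
Midpoint of [0.497750, 0.584000] = 0.540875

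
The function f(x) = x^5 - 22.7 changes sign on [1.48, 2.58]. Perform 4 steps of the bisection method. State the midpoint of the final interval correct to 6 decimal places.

f(1.480000) = -15.599179, f(2.580000) = 91.613765 (opposite signs)
step 1: m = 2.030000, f(m) = 11.773088 > 0 → root in [1.480000, 2.030000]
step 2: m = 1.755000, f(m) = -6.051098 < 0 → root in [1.755000, 2.030000]
step 3: m = 1.892500, f(m) = 1.576129 > 0 → root in [1.755000, 1.892500]
step 4: m = 1.823750, f(m) = -2.524397 < 0 → root in [1.823750, 1.892500]
Midpoint of [1.823750, 1.892500] = 1.858125

1.858125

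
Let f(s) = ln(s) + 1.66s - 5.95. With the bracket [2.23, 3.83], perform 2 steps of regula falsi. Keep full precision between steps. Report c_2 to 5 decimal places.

f(2.230000) = -1.446198, f(3.830000) = 1.750665
step 1: c = 2.953809, f(c) = 0.036418 > 0 → new bracket [2.230000, 2.953809]
step 2: c = 2.936030, f(c) = 0.000867 > 0 → new bracket [2.230000, 2.936030]

2.93603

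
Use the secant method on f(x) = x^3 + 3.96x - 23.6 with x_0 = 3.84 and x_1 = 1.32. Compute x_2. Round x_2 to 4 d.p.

1.9499

f(x_0) = 48.229504, f(x_1) = -16.072832
x_2 = 1.320000 - (-16.072832)·(1.320000 - 3.840000)/(-16.072832 - (48.229504)) = 1.949892; f(x_2) = -8.464782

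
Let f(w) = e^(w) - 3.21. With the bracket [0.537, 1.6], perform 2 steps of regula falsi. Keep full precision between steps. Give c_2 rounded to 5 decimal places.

f(0.537000) = -1.499133, f(1.600000) = 1.743032
step 1: c = 1.028517, f(c) = -0.413086 < 0 → new bracket [1.028517, 1.600000]
step 2: c = 1.138006, f(c) = -0.089460 < 0 → new bracket [1.138006, 1.600000]

1.13801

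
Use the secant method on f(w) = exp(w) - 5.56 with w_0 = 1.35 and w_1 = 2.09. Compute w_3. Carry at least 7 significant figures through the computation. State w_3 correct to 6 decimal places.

1.703619

f(w_0) = -1.702574, f(w_1) = 2.524915
w_2 = 2.090000 - (2.524915)·(2.090000 - 1.350000)/(2.524915 - (-1.702574)) = 1.648027; f(w_2) = -0.363285
w_3 = 1.648027 - (-0.363285)·(1.648027 - 2.090000)/(-0.363285 - (2.524915)) = 1.703619; f(w_3) = -0.066205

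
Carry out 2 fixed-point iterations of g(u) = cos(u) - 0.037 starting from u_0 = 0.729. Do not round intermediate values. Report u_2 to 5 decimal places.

0.72212

u_1 = g(0.729000) = 0.708841
u_2 = g(0.708841) = 0.722117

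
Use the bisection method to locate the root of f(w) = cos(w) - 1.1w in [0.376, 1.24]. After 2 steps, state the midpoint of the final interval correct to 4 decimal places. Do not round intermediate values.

0.7000

f(0.376000) = 0.516541, f(1.240000) = -1.039204 (opposite signs)
step 1: m = 0.808000, f(m) = -0.197854 < 0 → root in [0.376000, 0.808000]
step 2: m = 0.592000, f(m) = 0.178626 > 0 → root in [0.592000, 0.808000]
Midpoint of [0.592000, 0.808000] = 0.700000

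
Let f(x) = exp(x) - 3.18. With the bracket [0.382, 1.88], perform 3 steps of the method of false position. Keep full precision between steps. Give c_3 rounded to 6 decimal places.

False-position update: c = (a·f(b) − b·f(a))/(f(b) − f(a)); replace the endpoint whose sign matches f(c).
f(0.382000) = -1.714788, f(1.880000) = 3.373505
step 1: c = 0.886836, f(c) = -0.752563 < 0 → new bracket [0.886836, 1.880000]
step 2: c = 1.067981, f(c) = -0.270500 < 0 → new bracket [1.067981, 1.880000]
step 3: c = 1.128259, f(c) = -0.089729 < 0 → new bracket [1.128259, 1.880000]

1.128259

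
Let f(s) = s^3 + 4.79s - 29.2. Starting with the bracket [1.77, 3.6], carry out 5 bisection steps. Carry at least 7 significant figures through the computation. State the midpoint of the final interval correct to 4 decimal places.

f(1.770000) = -15.176467, f(3.600000) = 34.700000 (opposite signs)
step 1: m = 2.685000, f(m) = 3.017919 > 0 → root in [1.770000, 2.685000]
step 2: m = 2.227500, f(m) = -7.477963 < 0 → root in [2.227500, 2.685000]
step 3: m = 2.456250, f(m) = -2.615603 < 0 → root in [2.456250, 2.685000]
step 4: m = 2.570625, f(m) = 0.100274 > 0 → root in [2.456250, 2.570625]
step 5: m = 2.513437, f(m) = -1.282325 < 0 → root in [2.513437, 2.570625]
Midpoint of [2.513437, 2.570625] = 2.542031

2.5420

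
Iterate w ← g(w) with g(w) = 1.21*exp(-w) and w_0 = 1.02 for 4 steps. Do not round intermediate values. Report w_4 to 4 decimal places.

0.6957

w_1 = g(1.020000) = 0.436320
w_2 = g(0.436320) = 0.782157
w_3 = g(0.782157) = 0.553476
w_4 = g(0.553476) = 0.695687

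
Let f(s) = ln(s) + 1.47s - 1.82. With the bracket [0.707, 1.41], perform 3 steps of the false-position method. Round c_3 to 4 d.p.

f(0.707000) = -1.127435, f(1.410000) = 0.596290
step 1: c = 1.166810, f(c) = 0.049485 > 0 → new bracket [0.707000, 1.166810]
step 2: c = 1.147477, f(c) = 0.004357 > 0 → new bracket [0.707000, 1.147477]
step 3: c = 1.145781, f(c) = 0.000386 > 0 → new bracket [0.707000, 1.145781]

1.1458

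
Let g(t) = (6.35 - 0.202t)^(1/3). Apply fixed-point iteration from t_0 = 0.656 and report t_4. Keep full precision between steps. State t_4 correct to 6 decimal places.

1.815431

t_1 = g(0.656000) = 1.838816
t_2 = g(1.838816) = 1.814954
t_3 = g(1.814954) = 1.815441
t_4 = g(1.815441) = 1.815431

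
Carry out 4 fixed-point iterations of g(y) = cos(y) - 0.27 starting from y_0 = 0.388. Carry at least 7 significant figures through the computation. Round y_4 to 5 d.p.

0.55730

y_1 = g(0.388000) = 0.655668
y_2 = g(0.655668) = 0.522641
y_3 = g(0.522641) = 0.596504
y_4 = g(0.596504) = 0.557305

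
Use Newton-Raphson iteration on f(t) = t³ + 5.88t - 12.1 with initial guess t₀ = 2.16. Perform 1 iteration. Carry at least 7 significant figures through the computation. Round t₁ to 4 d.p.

f'(t) = 3t² + 5.88
t_0 = 2.160000: f = 10.678496, f' = 19.876800 → t_1 = 2.160000 - (10.678496)/(19.876800) = 1.622766

1.6228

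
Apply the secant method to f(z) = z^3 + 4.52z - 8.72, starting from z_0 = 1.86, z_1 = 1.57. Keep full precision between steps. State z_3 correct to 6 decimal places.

1.368562

Secant update: z_(k+1) = z_k − f(z_k)·(z_k − z_(k-1))/(f(z_k) − f(z_(k-1))).
f(z_0) = 6.122056, f(z_1) = 2.246293
z_2 = 1.570000 - (2.246293)·(1.570000 - 1.860000)/(2.246293 - (6.122056)) = 1.401923; f(z_2) = 0.372019
z_3 = 1.401923 - (0.372019)·(1.401923 - 1.570000)/(0.372019 - (2.246293)) = 1.368562; f(z_3) = 0.029169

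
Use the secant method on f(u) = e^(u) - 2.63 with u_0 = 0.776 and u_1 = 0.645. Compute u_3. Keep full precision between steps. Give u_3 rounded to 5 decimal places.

0.96133

f(u_0) = -0.457236, f(u_1) = -0.724013
u_2 = 0.645000 - (-0.724013)·(0.645000 - 0.776000)/(-0.724013 - (-0.457236)) = 1.000525; f(u_2) = 0.089708
u_3 = 1.000525 - (0.089708)·(1.000525 - 0.645000)/(0.089708 - (-0.724013)) = 0.961330; f(u_3) = -0.014828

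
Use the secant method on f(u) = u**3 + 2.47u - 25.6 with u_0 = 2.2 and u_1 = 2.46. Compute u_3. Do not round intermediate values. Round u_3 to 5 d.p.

2.66600

f(u_0) = -9.518000, f(u_1) = -4.636864
u_2 = 2.460000 - (-4.636864)·(2.460000 - 2.200000)/(-4.636864 - (-9.518000)) = 2.706989; f(u_2) = 0.922497
u_3 = 2.706989 - (0.922497)·(2.706989 - 2.460000)/(0.922497 - (-4.636864)) = 2.666004; f(u_3) = -0.066133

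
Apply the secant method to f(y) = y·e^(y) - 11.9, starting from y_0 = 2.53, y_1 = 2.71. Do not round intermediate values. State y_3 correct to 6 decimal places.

1.977396

f(y_0) = 19.860371, f(y_1) = 28.829337
y_2 = 2.710000 - (28.829337)·(2.710000 - 2.530000)/(28.829337 - (19.860371)) = 2.131418; f(y_2) = 6.061054
y_3 = 2.131418 - (6.061054)·(2.131418 - 2.710000)/(6.061054 - (28.829337)) = 1.977396; f(y_3) = 2.384530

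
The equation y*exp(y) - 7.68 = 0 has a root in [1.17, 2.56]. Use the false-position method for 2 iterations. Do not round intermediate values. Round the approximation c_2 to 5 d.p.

1.46008

f(1.170000) = -3.910269, f(2.560000) = 25.435692
step 1: c = 1.355214, f(c) = -2.425038 < 0 → new bracket [1.355214, 2.560000]
step 2: c = 1.460080, f(c) = -1.392452 < 0 → new bracket [1.460080, 2.560000]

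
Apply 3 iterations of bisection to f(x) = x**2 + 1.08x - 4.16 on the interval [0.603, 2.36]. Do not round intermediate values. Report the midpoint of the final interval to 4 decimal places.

f(0.603000) = -3.145151, f(2.360000) = 3.958400 (opposite signs)
step 1: m = 1.481500, f(m) = -0.365138 < 0 → root in [1.481500, 2.360000]
step 2: m = 1.920750, f(m) = 1.603691 > 0 → root in [1.481500, 1.920750]
step 3: m = 1.701125, f(m) = 0.571041 > 0 → root in [1.481500, 1.701125]
Midpoint of [1.481500, 1.701125] = 1.591312

1.5913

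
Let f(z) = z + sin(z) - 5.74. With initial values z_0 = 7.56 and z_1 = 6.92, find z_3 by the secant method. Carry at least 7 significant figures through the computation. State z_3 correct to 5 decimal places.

Secant update: z_(k+1) = z_k − f(z_k)·(z_k − z_(k-1))/(f(z_k) − f(z_(k-1))).
f(z_0) = 2.777098, f(z_1) = 1.774637
z_2 = 6.920000 - (1.774637)·(6.920000 - 7.560000)/(1.774637 - (2.777098)) = 5.787019; f(z_2) = -0.429038
z_3 = 5.787019 - (-0.429038)·(5.787019 - 6.920000)/(-0.429038 - (1.774637)) = 6.007602; f(z_3) = -0.004507

6.00760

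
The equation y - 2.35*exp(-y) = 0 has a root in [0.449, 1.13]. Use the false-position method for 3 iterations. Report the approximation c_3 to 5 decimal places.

0.92889

False-position update: c = (a·f(b) − b·f(a))/(f(b) − f(a)); replace the endpoint whose sign matches f(c).
f(0.449000) = -1.050925, f(1.130000) = 0.370872
step 1: c = 0.952363, f(c) = 0.045667 > 0 → new bracket [0.449000, 0.952363]
step 2: c = 0.931401, f(c) = 0.005498 > 0 → new bracket [0.449000, 0.931401]
step 3: c = 0.928890, f(c) = 0.000660 > 0 → new bracket [0.449000, 0.928890]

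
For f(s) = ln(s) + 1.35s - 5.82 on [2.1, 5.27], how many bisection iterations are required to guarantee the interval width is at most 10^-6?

22

Initial width b − a = 5.27 − 2.1 = 3.170000.
After n steps the width is (b−a)/2^n; need (b−a)/2^n ≤ 10^-6.
So n ≥ log₂(3.170000/10^-6) = log₂(3170000.0000) ≈ 21.5961.
Hence n = 22.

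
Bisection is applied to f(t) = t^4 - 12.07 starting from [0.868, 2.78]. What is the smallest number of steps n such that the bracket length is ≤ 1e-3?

Initial width b − a = 2.78 − 0.868 = 1.912000.
After n steps the width is (b−a)/2^n; need (b−a)/2^n ≤ 1e-3.
So n ≥ log₂(1.912000/1e-3) = log₂(1912.0000) ≈ 10.9009.
Hence n = 11.

11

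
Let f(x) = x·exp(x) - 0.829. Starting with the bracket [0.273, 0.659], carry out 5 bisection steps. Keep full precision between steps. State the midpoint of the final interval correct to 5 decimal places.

0.49616

f(0.273000) = -0.470305, f(0.659000) = 0.444754 (opposite signs)
step 1: m = 0.466000, f(m) = -0.086379 < 0 → root in [0.466000, 0.659000]
step 2: m = 0.562500, f(m) = 0.158218 > 0 → root in [0.466000, 0.562500]
step 3: m = 0.514250, f(m) = 0.031023 > 0 → root in [0.466000, 0.514250]
step 4: m = 0.490125, f(m) = -0.028861 < 0 → root in [0.490125, 0.514250]
step 5: m = 0.502188, f(m) = 0.000780 > 0 → root in [0.490125, 0.502188]
Midpoint of [0.490125, 0.502188] = 0.496156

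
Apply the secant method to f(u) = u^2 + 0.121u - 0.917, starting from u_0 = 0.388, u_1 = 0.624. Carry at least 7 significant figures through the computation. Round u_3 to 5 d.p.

f(u_0) = -0.719508, f(u_1) = -0.452120
u_2 = 0.624000 - (-0.452120)·(0.624000 - 0.388000)/(-0.452120 - (-0.719508)) = 1.023047; f(u_2) = 0.253413
u_3 = 1.023047 - (0.253413)·(1.023047 - 0.624000)/(0.253413 - (-0.452120)) = 0.879717; f(u_3) = -0.036652

0.87972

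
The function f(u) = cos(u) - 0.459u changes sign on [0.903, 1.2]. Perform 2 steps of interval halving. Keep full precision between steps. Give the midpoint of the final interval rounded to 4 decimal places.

1.0886

f(0.903000) = 0.204780, f(1.200000) = -0.188442 (opposite signs)
step 1: m = 1.051500, f(m) = 0.013631 > 0 → root in [1.051500, 1.200000]
step 2: m = 1.125750, f(m) = -0.086220 < 0 → root in [1.051500, 1.125750]
Midpoint of [1.051500, 1.125750] = 1.088625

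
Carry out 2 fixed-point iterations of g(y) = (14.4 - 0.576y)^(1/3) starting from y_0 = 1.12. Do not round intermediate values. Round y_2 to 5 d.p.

2.35253

y_1 = g(1.120000) = 2.395993
y_2 = g(2.395993) = 2.352534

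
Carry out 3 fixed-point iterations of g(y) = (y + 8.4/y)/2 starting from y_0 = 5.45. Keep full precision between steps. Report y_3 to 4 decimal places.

2.8987

y_1 = g(5.450000) = 3.495642
y_2 = g(3.495642) = 2.949317
y_3 = g(2.949317) = 2.898717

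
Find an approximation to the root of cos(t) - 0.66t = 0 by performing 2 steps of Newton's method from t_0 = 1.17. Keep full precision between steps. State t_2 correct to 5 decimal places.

0.91907

f'(t) = -sin(t) - 0.66
t_0 = 1.170000: f = -0.382048, f' = -1.580751 → t_1 = 1.170000 - (-0.382048)/(-1.580751) = 0.928312
t_1 = 0.928312: f = -0.013500, f' = -1.460610 → t_2 = 0.928312 - (-0.013500)/(-1.460610) = 0.919070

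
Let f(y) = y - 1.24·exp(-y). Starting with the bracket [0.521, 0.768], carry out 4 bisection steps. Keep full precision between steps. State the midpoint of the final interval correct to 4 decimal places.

0.6522

f(0.521000) = -0.215469, f(0.768000) = 0.192714 (opposite signs)
step 1: m = 0.644500, f(m) = -0.006407 < 0 → root in [0.644500, 0.768000]
step 2: m = 0.706250, f(m) = 0.094321 > 0 → root in [0.644500, 0.706250]
step 3: m = 0.675375, f(m) = 0.044258 > 0 → root in [0.644500, 0.675375]
step 4: m = 0.659938, f(m) = 0.019002 > 0 → root in [0.644500, 0.659938]
Midpoint of [0.644500, 0.659938] = 0.652219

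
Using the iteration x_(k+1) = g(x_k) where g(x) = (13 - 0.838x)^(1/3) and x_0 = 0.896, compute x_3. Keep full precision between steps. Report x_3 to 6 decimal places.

x_1 = g(0.896000) = 2.305165
x_2 = g(2.305165) = 2.228572
x_3 = g(2.228572) = 2.232871

2.232871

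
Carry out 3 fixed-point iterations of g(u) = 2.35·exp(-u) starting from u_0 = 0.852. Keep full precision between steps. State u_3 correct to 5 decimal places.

u_1 = g(0.852000) = 1.002418
u_2 = g(1.002418) = 0.862429
u_3 = g(0.862429) = 0.992019

0.99202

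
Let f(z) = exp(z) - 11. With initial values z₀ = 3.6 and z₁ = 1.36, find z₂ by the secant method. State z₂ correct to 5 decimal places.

Secant update: z_(k+1) = z_k − f(z_k)·(z_k − z_(k-1))/(f(z_k) − f(z_(k-1))).
f(z_0) = 25.598234, f(z_1) = -7.103807
z_2 = 1.360000 - (-7.103807)·(1.360000 - 3.600000)/(-7.103807 - (25.598234)) = 1.846591; f(z_2) = -4.661823

1.84659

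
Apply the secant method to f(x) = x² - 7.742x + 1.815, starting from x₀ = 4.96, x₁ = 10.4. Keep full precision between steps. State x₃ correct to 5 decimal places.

7.19491

f(x_0) = -11.983720, f(x_1) = 29.458200
x_2 = 10.400000 - (29.458200)·(10.400000 - 4.960000)/(29.458200 - (-11.983720)) = 6.533080; f(x_2) = -6.082973
x_3 = 6.533080 - (-6.082973)·(6.533080 - 10.400000)/(-6.082973 - (29.458200)) = 7.194914; f(x_3) = -2.121236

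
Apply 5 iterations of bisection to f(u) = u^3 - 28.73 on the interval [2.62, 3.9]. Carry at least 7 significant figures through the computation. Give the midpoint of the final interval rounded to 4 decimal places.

3.0800

f(2.620000) = -10.745272, f(3.900000) = 30.589000 (opposite signs)
step 1: m = 3.260000, f(m) = 5.915976 > 0 → root in [2.620000, 3.260000]
step 2: m = 2.940000, f(m) = -3.317816 < 0 → root in [2.940000, 3.260000]
step 3: m = 3.100000, f(m) = 1.061000 > 0 → root in [2.940000, 3.100000]
step 4: m = 3.020000, f(m) = -1.186392 < 0 → root in [3.020000, 3.100000]
step 5: m = 3.060000, f(m) = -0.077384 < 0 → root in [3.060000, 3.100000]
Midpoint of [3.060000, 3.100000] = 3.080000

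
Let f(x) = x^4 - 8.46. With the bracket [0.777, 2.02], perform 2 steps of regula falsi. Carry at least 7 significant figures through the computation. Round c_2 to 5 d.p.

f(0.777000) = -8.095511, f(2.020000) = 8.189664
step 1: c = 1.394907, f(c) = -4.673999 < 0 → new bracket [1.394907, 2.020000]
step 2: c = 1.622034, f(c) = -1.537873 < 0 → new bracket [1.622034, 2.020000]

1.62203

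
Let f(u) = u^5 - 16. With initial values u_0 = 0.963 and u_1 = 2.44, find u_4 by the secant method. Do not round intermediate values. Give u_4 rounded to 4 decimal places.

f(u_0) = -15.171807, f(u_1) = 70.486661
u_2 = 2.440000 - (70.486661)·(2.440000 - 0.963000)/(70.486661 - (-15.171807)) = 1.224606; f(u_2) = -13.245887
u_3 = 1.224606 - (-13.245887)·(1.224606 - 2.440000)/(-13.245887 - (70.486661)) = 1.416872; f(u_3) = -10.289767
u_4 = 1.416872 - (-10.289767)·(1.416872 - 1.224606)/(-10.289767 - (-13.245887)) = 2.086121; f(u_4) = 23.509109

2.0861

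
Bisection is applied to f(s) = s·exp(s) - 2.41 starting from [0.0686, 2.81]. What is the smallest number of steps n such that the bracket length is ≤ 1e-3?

Initial width b − a = 2.81 − 0.0686 = 2.741400.
After n steps the width is (b−a)/2^n; need (b−a)/2^n ≤ 1e-3.
So n ≥ log₂(2.741400/1e-3) = log₂(2741.4000) ≈ 11.4207.
Hence n = 12.

12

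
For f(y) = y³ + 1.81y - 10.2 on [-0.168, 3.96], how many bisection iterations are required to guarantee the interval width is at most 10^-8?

29

Initial width b − a = 3.96 − -0.168 = 4.128000.
After n steps the width is (b−a)/2^n; need (b−a)/2^n ≤ 10^-8.
So n ≥ log₂(4.128000/10^-8) = log₂(412800000.0000) ≈ 28.6209.
Hence n = 29.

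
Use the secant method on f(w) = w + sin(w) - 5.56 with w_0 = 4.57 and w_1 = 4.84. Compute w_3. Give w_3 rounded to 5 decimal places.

5.82601

f(w_0) = -1.979880, f(w_1) = -1.711869
w_2 = 4.840000 - (-1.711869)·(4.840000 - 4.570000)/(-1.711869 - (-1.979880)) = 6.564573; f(w_2) = 1.282262
w_3 = 6.564573 - (1.282262)·(6.564573 - 4.840000)/(1.282262 - (-1.711869)) = 5.826010; f(w_3) = -0.175405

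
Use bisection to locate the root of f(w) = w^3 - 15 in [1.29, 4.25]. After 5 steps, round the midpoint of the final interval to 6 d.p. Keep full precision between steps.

f(1.290000) = -12.853311, f(4.250000) = 61.765625 (opposite signs)
step 1: m = 2.770000, f(m) = 6.253933 > 0 → root in [1.290000, 2.770000]
step 2: m = 2.030000, f(m) = -6.634573 < 0 → root in [2.030000, 2.770000]
step 3: m = 2.400000, f(m) = -1.176000 < 0 → root in [2.400000, 2.770000]
step 4: m = 2.585000, f(m) = 2.273552 > 0 → root in [2.400000, 2.585000]
step 5: m = 2.492500, f(m) = 0.484796 > 0 → root in [2.400000, 2.492500]
Midpoint of [2.400000, 2.492500] = 2.446250

2.446250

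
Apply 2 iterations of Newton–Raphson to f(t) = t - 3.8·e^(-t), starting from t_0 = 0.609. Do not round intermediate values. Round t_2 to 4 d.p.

1.1721

Newton update: t ← t − f(t)/f'(t).
f'(t) = 1 + 3.8·e^(-t)
t_0 = 0.609000: f = -1.457799, f' = 3.066799 → t_1 = 0.609000 - (-1.457799)/(3.066799) = 1.084349
t_1 = 1.084349: f = -0.200515, f' = 2.284863 → t_2 = 1.084349 - (-0.200515)/(2.284863) = 1.172107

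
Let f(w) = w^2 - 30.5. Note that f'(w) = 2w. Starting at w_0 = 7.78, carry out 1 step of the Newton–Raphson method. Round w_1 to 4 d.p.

w_0 = 7.780000: f = 30.028400, f' = 15.560000 → w_1 = 7.780000 - (30.028400)/(15.560000) = 5.850154

5.8502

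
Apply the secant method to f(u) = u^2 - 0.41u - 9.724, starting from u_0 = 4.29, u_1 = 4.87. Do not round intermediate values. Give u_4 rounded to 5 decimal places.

f(u_0) = 6.921200, f(u_1) = 11.996200
u_2 = 4.870000 - (11.996200)·(4.870000 - 4.290000)/(11.996200 - (6.921200)) = 3.499006; f(u_2) = 1.084449
u_3 = 3.499006 - (1.084449)·(3.499006 - 4.870000)/(1.084449 - (11.996200)) = 3.362751; f(u_3) = 0.205369
u_4 = 3.362751 - (0.205369)·(3.362751 - 3.499006)/(0.205369 - (1.084449)) = 3.330920; f(u_4) = 0.005350

3.33092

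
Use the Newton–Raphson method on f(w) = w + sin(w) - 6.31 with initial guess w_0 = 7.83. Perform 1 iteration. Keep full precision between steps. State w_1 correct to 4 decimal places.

5.3693

Newton update: w ← w − f(w)/f'(w).
f'(w) = 1 + cos(w)
w_0 = 7.830000: f = 2.519712, f' = 1.023979 → w_1 = 7.830000 - (2.519712)/(1.023979) = 5.369294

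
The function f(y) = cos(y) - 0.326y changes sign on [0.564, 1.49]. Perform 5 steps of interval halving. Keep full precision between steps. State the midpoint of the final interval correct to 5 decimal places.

f(0.564000) = 0.661260, f(1.490000) = -0.405032 (opposite signs)
step 1: m = 1.027000, f(m) = 0.182586 > 0 → root in [1.027000, 1.490000]
step 2: m = 1.258500, f(m) = -0.103026 < 0 → root in [1.027000, 1.258500]
step 3: m = 1.142750, f(m) = 0.042558 > 0 → root in [1.142750, 1.258500]
step 4: m = 1.200625, f(m) = -0.029629 < 0 → root in [1.142750, 1.200625]
step 5: m = 1.171687, f(m) = 0.006627 > 0 → root in [1.171687, 1.200625]
Midpoint of [1.171687, 1.200625] = 1.186156

1.18616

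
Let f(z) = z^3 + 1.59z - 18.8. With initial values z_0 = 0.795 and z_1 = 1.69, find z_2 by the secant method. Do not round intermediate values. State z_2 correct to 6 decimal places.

Secant update: z_(k+1) = z_k − f(z_k)·(z_k − z_(k-1))/(f(z_k) − f(z_(k-1))).
f(z_0) = -17.033490, f(z_1) = -11.286091
z_2 = 1.690000 - (-11.286091)·(1.690000 - 0.795000)/(-11.286091 - (-17.033490)) = 3.447500; f(z_2) = 27.655930

3.447500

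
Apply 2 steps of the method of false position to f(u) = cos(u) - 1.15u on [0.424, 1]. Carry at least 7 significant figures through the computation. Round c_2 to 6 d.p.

f(0.424000) = 0.423851, f(1.000000) = -0.609698
step 1: c = 0.660213, f(c) = 0.030616 > 0 → new bracket [0.660213, 1.000000]
step 2: c = 0.676460, f(c) = 0.001865 > 0 → new bracket [0.676460, 1.000000]

0.676460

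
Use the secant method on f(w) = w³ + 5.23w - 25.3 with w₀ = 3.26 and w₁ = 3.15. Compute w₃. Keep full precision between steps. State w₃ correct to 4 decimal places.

f(w_0) = 26.395776, f(w_1) = 22.430375
w_2 = 3.150000 - (22.430375)·(3.150000 - 3.260000)/(22.430375 - (26.395776)) = 2.527783; f(w_2) = 4.072039
w_3 = 2.527783 - (4.072039)·(2.527783 - 3.150000)/(4.072039 - (22.430375)) = 2.389769; f(w_3) = 0.846463

2.3898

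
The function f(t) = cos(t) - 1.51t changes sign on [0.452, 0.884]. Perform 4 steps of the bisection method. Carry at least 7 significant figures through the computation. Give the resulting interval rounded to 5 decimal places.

f(0.452000) = 0.217055, f(0.884000) = -0.700777 (opposite signs)
step 1: m = 0.668000, f(m) = -0.223618 < 0 → root in [0.452000, 0.668000]
step 2: m = 0.560000, f(m) = 0.001655 > 0 → root in [0.560000, 0.668000]
step 3: m = 0.614000, f(m) = -0.109790 < 0 → root in [0.560000, 0.614000]
step 4: m = 0.587000, f(m) = -0.053764 < 0 → root in [0.560000, 0.587000]

[0.56000, 0.58700]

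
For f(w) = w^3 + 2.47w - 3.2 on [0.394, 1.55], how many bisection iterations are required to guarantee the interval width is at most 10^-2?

7

Initial width b − a = 1.55 − 0.394 = 1.156000.
After n steps the width is (b−a)/2^n; need (b−a)/2^n ≤ 10^-2.
So n ≥ log₂(1.156000/10^-2) = log₂(115.6000) ≈ 6.8530.
Hence n = 7.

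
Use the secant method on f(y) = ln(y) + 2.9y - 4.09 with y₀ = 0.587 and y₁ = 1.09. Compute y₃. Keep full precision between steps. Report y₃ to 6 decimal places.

1.315295

Secant update: y_(k+1) = y_k − f(y_k)·(y_k − y_(k-1))/(f(y_k) − f(y_(k-1))).
f(y_0) = -2.920430, f(y_1) = -0.842822
y_2 = 1.090000 - (-0.842822)·(1.090000 - 0.587000)/(-0.842822 - (-2.920430)) = 1.294052; f(y_2) = -0.079472
y_3 = 1.294052 - (-0.079472)·(1.294052 - 1.090000)/(-0.079472 - (-0.842822)) = 1.315295; f(y_3) = -0.001582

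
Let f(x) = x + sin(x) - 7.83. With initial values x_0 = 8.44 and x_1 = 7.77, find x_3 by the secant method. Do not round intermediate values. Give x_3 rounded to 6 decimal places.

7.186924

Secant update: x_(k+1) = x_k − f(x_k)·(x_k − x_(k-1))/(f(x_k) − f(x_(k-1))).
f(x_0) = 1.443149, f(x_1) = 0.936476
x_2 = 7.770000 - (0.936476)·(7.770000 - 8.440000)/(0.936476 - (1.443149)) = 6.531651; f(x_2) = -1.052431
x_3 = 6.531651 - (-1.052431)·(6.531651 - 7.770000)/(-1.052431 - (0.936476)) = 7.186924; f(x_3) = 0.142570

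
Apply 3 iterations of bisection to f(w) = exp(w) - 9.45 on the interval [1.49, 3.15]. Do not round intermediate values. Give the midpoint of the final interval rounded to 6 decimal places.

2.216250

f(1.490000) = -5.012904, f(3.150000) = 13.886065 (opposite signs)
step 1: m = 2.320000, f(m) = 0.725674 > 0 → root in [1.490000, 2.320000]
step 2: m = 1.905000, f(m) = -2.730592 < 0 → root in [1.905000, 2.320000]
step 3: m = 2.112500, f(m) = -1.181112 < 0 → root in [2.112500, 2.320000]
Midpoint of [2.112500, 2.320000] = 2.216250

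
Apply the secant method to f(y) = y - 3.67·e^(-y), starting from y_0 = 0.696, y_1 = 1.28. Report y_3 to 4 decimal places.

Secant update: y_(k+1) = y_k − f(y_k)·(y_k − y_(k-1))/(f(y_k) − f(y_(k-1))).
f(y_0) = -1.133773, f(y_1) = 0.259603
y_2 = 1.280000 - (0.259603)·(1.280000 - 0.696000)/(0.259603 - (-1.133773)) = 1.171194; f(y_2) = 0.033506
y_3 = 1.171194 - (0.033506)·(1.171194 - 1.280000)/(0.033506 - (0.259603)) = 1.155069; f(y_3) = -0.001111

1.1551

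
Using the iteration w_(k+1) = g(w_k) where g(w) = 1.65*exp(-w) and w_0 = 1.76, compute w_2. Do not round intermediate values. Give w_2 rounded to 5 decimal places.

w_1 = g(1.760000) = 0.283874
w_2 = g(0.283874) = 1.242221

1.24222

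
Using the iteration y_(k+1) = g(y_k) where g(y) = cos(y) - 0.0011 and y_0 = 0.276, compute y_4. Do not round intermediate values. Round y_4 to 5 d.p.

0.66639

y_1 = g(0.276000) = 0.961053
y_2 = g(0.961053) = 0.571557
y_3 = g(0.571557) = 0.839960
y_4 = g(0.839960) = 0.666393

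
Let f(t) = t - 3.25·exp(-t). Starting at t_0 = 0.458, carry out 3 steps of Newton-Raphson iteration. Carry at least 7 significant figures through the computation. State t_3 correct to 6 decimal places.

f'(t) = 1 + 3.25·exp(-t)
t_0 = 0.458000: f = -1.597779, f' = 3.055779 → t_1 = 0.458000 - (-1.597779)/(3.055779) = 0.980871
t_1 = 0.980871: f = -0.237827, f' = 2.218699 → t_2 = 0.980871 - (-0.237827)/(2.218699) = 1.088064
t_2 = 1.088064: f = -0.006758, f' = 2.094822 → t_3 = 1.088064 - (-0.006758)/(2.094822) = 1.091290

1.091290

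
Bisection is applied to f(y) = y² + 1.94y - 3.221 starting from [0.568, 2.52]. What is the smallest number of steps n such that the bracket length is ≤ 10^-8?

Initial width b − a = 2.52 − 0.568 = 1.952000.
After n steps the width is (b−a)/2^n; need (b−a)/2^n ≤ 10^-8.
So n ≥ log₂(1.952000/10^-8) = log₂(195200000.0000) ≈ 27.5404.
Hence n = 28.

28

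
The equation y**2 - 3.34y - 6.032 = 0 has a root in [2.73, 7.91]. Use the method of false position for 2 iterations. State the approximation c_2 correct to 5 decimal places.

f(2.730000) = -7.697300, f(7.910000) = 30.116700
step 1: c = 3.784425, f(c) = -4.350108 < 0 → new bracket [3.784425, 7.910000]
step 2: c = 4.305120, f(c) = -1.877044 < 0 → new bracket [4.305120, 7.910000]

4.30512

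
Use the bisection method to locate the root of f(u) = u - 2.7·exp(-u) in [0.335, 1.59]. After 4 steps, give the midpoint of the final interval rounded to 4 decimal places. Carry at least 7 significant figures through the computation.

1.0017

f(0.335000) = -1.596413, f(1.590000) = 1.039401 (opposite signs)
step 1: m = 0.962500, f(m) = -0.068729 < 0 → root in [0.962500, 1.590000]
step 2: m = 1.276250, f(m) = 0.522729 > 0 → root in [0.962500, 1.276250]
step 3: m = 1.119375, f(m) = 0.237869 > 0 → root in [0.962500, 1.119375]
step 4: m = 1.040938, f(m) = 0.087504 > 0 → root in [0.962500, 1.040938]
Midpoint of [0.962500, 1.040938] = 1.001719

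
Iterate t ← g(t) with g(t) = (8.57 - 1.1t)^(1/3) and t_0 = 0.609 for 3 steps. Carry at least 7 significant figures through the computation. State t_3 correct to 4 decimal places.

t_1 = g(0.609000) = 1.991640
t_2 = g(1.991640) = 1.854622
t_3 = g(1.854622) = 1.869114

1.8691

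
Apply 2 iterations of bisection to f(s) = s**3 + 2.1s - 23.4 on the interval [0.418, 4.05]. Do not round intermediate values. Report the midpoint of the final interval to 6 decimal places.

2.688000

f(0.418000) = -22.449165, f(4.050000) = 51.535125 (opposite signs)
step 1: m = 2.234000, f(m) = -7.559251 < 0 → root in [2.234000, 4.050000]
step 2: m = 3.142000, f(m) = 14.216539 > 0 → root in [2.234000, 3.142000]
Midpoint of [2.234000, 3.142000] = 2.688000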